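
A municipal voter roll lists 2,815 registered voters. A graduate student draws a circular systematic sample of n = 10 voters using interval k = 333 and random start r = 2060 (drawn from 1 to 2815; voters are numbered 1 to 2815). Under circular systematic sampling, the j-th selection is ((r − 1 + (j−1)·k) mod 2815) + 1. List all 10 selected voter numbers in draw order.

Selection 1: 2060
Selection 2: 2060 + 333 = 2393
Selection 3: 2393 + 333 = 2726
Selection 4: 2726 + 333 = 3059 → 3059 − 2815 = 244
Selection 5: 244 + 333 = 577
Selection 6: 577 + 333 = 910
Selection 7: 910 + 333 = 1243
Selection 8: 1243 + 333 = 1576
Selection 9: 1576 + 333 = 1909
Selection 10: 1909 + 333 = 2242

2060, 2393, 2726, 244, 577, 910, 1243, 1576, 1909, 2242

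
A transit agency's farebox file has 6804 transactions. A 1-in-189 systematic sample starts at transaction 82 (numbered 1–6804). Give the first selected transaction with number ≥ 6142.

6319

k = 189
Steps past start: ⌈(6142 − 82)/189⌉ = ⌈6060/189⌉ = 33
Selected transaction: 82 + 33×189 = 6319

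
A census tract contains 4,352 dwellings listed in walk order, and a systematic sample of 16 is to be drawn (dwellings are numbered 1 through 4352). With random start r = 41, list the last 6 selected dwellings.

2761, 3033, 3305, 3577, 3849, 4121

k = N/n = 4352/16 = 272
11th selection = 41 + 10×272 = 2761
12th: 2761 + 272 = 3033
13th: 3033 + 272 = 3305
14th: 3305 + 272 = 3577
15th: 3577 + 272 = 3849
16th: 3849 + 272 = 4121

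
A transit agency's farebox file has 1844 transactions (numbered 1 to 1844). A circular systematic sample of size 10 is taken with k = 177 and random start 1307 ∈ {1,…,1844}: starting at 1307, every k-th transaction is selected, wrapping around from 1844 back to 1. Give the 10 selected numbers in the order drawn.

Selection 1: 1307
Selection 2: 1307 + 177 = 1484
Selection 3: 1484 + 177 = 1661
Selection 4: 1661 + 177 = 1838
Selection 5: 1838 + 177 = 2015 → 2015 − 1844 = 171
Selection 6: 171 + 177 = 348
Selection 7: 348 + 177 = 525
Selection 8: 525 + 177 = 702
Selection 9: 702 + 177 = 879
Selection 10: 879 + 177 = 1056

1307, 1484, 1661, 1838, 171, 348, 525, 702, 879, 1056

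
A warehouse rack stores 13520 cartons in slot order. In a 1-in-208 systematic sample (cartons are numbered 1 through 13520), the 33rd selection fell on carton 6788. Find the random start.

k = 208
r = 6788 − (33−1)×208 = 6788 − 6656 = 132

132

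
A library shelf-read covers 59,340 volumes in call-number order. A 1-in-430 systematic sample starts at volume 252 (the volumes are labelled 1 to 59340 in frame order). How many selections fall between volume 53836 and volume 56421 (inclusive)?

k = 430
First selection ≥ 53836: 252 + ⌈(53836−252)/430⌉·430 = 252 + 125×430 = 54002
Last selection ≤ 56421: 252 + ⌊(56421−252)/430⌋·430 = 252 + 130×430 = 56152
Count = 130 − 125 + 1 = 6

6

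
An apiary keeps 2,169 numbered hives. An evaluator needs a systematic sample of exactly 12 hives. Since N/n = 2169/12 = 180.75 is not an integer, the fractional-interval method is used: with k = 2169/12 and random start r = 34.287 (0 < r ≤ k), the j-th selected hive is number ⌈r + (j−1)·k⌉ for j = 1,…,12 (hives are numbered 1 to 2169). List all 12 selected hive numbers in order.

35, 216, 396, 577, 758, 939, 1119, 1300, 1481, 1662, 1842, 2023

j=1: r + 0k = 34.287 → ⌈·⌉ = 35
j=2: r + 1k = 215.037 → ⌈·⌉ = 216
j=3: r + 2k = 395.787 → ⌈·⌉ = 396
j=4: r + 3k = 576.537 → ⌈·⌉ = 577
j=5: r + 4k = 757.287 → ⌈·⌉ = 758
j=6: r + 5k = 938.037 → ⌈·⌉ = 939
j=7: r + 6k = 1118.787 → ⌈·⌉ = 1119
j=8: r + 7k = 1299.537 → ⌈·⌉ = 1300
j=9: r + 8k = 1480.287 → ⌈·⌉ = 1481
j=10: r + 9k = 1661.037 → ⌈·⌉ = 1662
j=11: r + 10k = 1841.787 → ⌈·⌉ = 1842
j=12: r + 11k = 2022.537 → ⌈·⌉ = 2023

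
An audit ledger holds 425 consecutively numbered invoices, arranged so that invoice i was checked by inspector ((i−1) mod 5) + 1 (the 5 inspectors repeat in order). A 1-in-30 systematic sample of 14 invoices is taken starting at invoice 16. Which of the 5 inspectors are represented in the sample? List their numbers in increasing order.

1

Consecutive selections differ by k = 30, so their inspector numbers differ by 30 mod 5 = 0.
gcd(30, 5) = 5, so the sample visits 5/5 = 1 distinct residues mod 5.
Start 16 is inspector 1; the inspectors hit are 1.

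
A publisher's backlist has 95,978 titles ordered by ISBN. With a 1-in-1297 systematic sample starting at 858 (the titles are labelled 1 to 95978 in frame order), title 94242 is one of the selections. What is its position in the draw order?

k = 1297
position = (94242 − 858)/1297 + 1 = 93384/1297 + 1 = 72 + 1 = 73

73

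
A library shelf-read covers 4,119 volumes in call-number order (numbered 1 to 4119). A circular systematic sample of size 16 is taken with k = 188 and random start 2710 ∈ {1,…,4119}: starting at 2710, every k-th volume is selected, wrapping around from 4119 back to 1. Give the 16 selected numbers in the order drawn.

2710, 2898, 3086, 3274, 3462, 3650, 3838, 4026, 95, 283, 471, 659, 847, 1035, 1223, 1411

Selection 1: 2710
Selection 2: 2710 + 188 = 2898
Selection 3: 2898 + 188 = 3086
Selection 4: 3086 + 188 = 3274
Selection 5: 3274 + 188 = 3462
Selection 6: 3462 + 188 = 3650
Selection 7: 3650 + 188 = 3838
Selection 8: 3838 + 188 = 4026
Selection 9: 4026 + 188 = 4214 → 4214 − 4119 = 95
Selection 10: 95 + 188 = 283
Selection 11: 283 + 188 = 471
Selection 12: 471 + 188 = 659
Selection 13: 659 + 188 = 847
Selection 14: 847 + 188 = 1035
Selection 15: 1035 + 188 = 1223
Selection 16: 1223 + 188 = 1411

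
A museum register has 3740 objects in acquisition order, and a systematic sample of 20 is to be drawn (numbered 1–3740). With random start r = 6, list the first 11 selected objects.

6, 193, 380, 567, 754, 941, 1128, 1315, 1502, 1689, 1876

k = N/n = 3740/20 = 187
object 1: 6
object 2: 6 + 187 = 193
object 3: 193 + 187 = 380
object 4: 380 + 187 = 567
object 5: 567 + 187 = 754
object 6: 754 + 187 = 941
object 7: 941 + 187 = 1128
object 8: 1128 + 187 = 1315
object 9: 1315 + 187 = 1502
object 10: 1502 + 187 = 1689
object 11: 1689 + 187 = 1876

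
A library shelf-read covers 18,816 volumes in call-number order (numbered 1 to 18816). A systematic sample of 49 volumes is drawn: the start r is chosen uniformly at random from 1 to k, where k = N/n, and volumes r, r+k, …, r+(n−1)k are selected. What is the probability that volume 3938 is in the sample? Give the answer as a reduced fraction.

1/384

k = 18816/49 = 384.
Volume 3938 is selected iff r ≡ 3938 (mod 384); exactly one such r in {1,…,384}.
Inclusion probability = 1/384.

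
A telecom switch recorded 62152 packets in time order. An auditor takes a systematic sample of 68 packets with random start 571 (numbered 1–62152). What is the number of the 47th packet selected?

k = 62152/68 = 914
47th selection = r + (47−1)·k = 571 + 46×914 = 571 + 42044 = 42615

42615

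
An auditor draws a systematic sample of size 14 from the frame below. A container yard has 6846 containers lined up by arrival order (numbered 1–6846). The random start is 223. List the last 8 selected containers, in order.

k = N/n = 6846/14 = 489
7th selection = 223 + 6×489 = 3157
8th: 3157 + 489 = 3646
9th: 3646 + 489 = 4135
10th: 4135 + 489 = 4624
11th: 4624 + 489 = 5113
12th: 5113 + 489 = 5602
13th: 5602 + 489 = 6091
14th: 6091 + 489 = 6580

3157, 3646, 4135, 4624, 5113, 5602, 6091, 6580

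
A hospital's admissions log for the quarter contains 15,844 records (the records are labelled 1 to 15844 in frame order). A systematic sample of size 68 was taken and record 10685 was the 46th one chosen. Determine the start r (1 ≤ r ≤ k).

200

k = 15844/68 = 233
r = 10685 − (46−1)×233 = 10685 − 10485 = 200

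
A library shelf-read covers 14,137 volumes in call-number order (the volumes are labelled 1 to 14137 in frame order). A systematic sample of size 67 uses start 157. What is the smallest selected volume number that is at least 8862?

k = 14137/67 = 211
Steps past start: ⌈(8862 − 157)/211⌉ = ⌈8705/211⌉ = 42
Selected volume: 157 + 42×211 = 9019

9019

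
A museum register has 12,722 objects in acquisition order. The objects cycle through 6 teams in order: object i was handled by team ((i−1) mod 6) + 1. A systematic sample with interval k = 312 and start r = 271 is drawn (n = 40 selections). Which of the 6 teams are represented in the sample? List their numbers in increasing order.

1

Consecutive selections differ by k = 312, so their team numbers differ by 312 mod 6 = 0.
gcd(312, 6) = 6, so the sample visits 6/6 = 1 distinct residues mod 6.
Start 271 is team 1; the teams hit are 1.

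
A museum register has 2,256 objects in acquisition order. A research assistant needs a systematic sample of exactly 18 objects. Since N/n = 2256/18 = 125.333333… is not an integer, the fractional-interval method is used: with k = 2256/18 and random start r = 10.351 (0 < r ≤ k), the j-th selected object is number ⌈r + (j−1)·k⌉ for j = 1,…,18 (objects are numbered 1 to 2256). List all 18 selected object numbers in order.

11, 136, 262, 387, 512, 638, 763, 888, 1014, 1139, 1264, 1390, 1515, 1640, 1766, 1891, 2016, 2142

j=1: r + 0k = 10.351 → ⌈·⌉ = 11
j=2: r + 1k = 135.684333… → ⌈·⌉ = 136
j=3: r + 2k = 261.017666… → ⌈·⌉ = 262
j=4: r + 3k = 386.351 → ⌈·⌉ = 387
j=5: r + 4k = 511.684333… → ⌈·⌉ = 512
j=6: r + 5k = 637.017666… → ⌈·⌉ = 638
j=7: r + 6k = 762.351 → ⌈·⌉ = 763
j=8: r + 7k = 887.684333… → ⌈·⌉ = 888
j=9: r + 8k = 1013.017666… → ⌈·⌉ = 1014
j=10: r + 9k = 1138.351 → ⌈·⌉ = 1139
j=11: r + 10k = 1263.684333… → ⌈·⌉ = 1264
j=12: r + 11k = 1389.017666… → ⌈·⌉ = 1390
j=13: r + 12k = 1514.351 → ⌈·⌉ = 1515
j=14: r + 13k = 1639.684333… → ⌈·⌉ = 1640
j=15: r + 14k = 1765.017666… → ⌈·⌉ = 1766
j=16: r + 15k = 1890.351 → ⌈·⌉ = 1891
j=17: r + 16k = 2015.684333… → ⌈·⌉ = 2016
j=18: r + 17k = 2141.017666… → ⌈·⌉ = 2142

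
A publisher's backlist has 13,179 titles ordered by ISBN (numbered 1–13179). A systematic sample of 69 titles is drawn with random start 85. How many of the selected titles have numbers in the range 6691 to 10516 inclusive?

k = 13179/69 = 191
First selection ≥ 6691: 85 + ⌈(6691−85)/191⌉·191 = 85 + 35×191 = 6770
Last selection ≤ 10516: 85 + ⌊(10516−85)/191⌋·191 = 85 + 54×191 = 10399
Count = 54 − 35 + 1 = 20

20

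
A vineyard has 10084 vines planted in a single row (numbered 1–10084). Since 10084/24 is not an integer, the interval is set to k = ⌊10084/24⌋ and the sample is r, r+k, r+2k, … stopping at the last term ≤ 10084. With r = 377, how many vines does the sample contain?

24

k = ⌊10084/24⌋ = 420
Achieved size = ⌊(10084 − 377)/420⌋ + 1 = ⌊9707/420⌋ + 1 = 23 + 1 = 24
(last selection: 377 + 23×420 = 10037 ≤ 10084; next would be 10457 > 10084)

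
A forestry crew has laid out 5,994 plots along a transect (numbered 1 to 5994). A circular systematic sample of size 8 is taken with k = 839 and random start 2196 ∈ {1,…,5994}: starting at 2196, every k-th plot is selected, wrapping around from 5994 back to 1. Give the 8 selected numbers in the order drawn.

2196, 3035, 3874, 4713, 5552, 397, 1236, 2075

Selection 1: 2196
Selection 2: 2196 + 839 = 3035
Selection 3: 3035 + 839 = 3874
Selection 4: 3874 + 839 = 4713
Selection 5: 4713 + 839 = 5552
Selection 6: 5552 + 839 = 6391 → 6391 − 5994 = 397
Selection 7: 397 + 839 = 1236
Selection 8: 1236 + 839 = 2075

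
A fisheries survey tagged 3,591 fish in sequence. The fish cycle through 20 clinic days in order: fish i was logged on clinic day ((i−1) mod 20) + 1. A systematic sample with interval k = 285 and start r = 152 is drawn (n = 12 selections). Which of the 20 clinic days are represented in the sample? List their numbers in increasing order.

2, 7, 12, 17

Consecutive selections differ by k = 285, so their clinic day numbers differ by 285 mod 20 = 5.
gcd(285, 20) = 5, so the sample visits 20/5 = 4 distinct residues mod 20.
Start 152 is clinic day 12; the clinic days hit are 2, 7, 12, 17.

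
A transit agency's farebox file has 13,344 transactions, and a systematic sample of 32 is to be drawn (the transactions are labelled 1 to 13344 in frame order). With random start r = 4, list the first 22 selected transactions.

4, 421, 838, 1255, 1672, 2089, 2506, 2923, 3340, 3757, 4174, 4591, 5008, 5425, 5842, 6259, 6676, 7093, 7510, 7927, 8344, 8761

k = N/n = 13344/32 = 417
transaction 1: 4
transaction 2: 4 + 417 = 421
transaction 3: 421 + 417 = 838
transaction 4: 838 + 417 = 1255
transaction 5: 1255 + 417 = 1672
transaction 6: 1672 + 417 = 2089
transaction 7: 2089 + 417 = 2506
transaction 8: 2506 + 417 = 2923
transaction 9: 2923 + 417 = 3340
transaction 10: 3340 + 417 = 3757
transaction 11: 3757 + 417 = 4174
transaction 12: 4174 + 417 = 4591
transaction 13: 4591 + 417 = 5008
transaction 14: 5008 + 417 = 5425
transaction 15: 5425 + 417 = 5842
transaction 16: 5842 + 417 = 6259
transaction 17: 6259 + 417 = 6676
transaction 18: 6676 + 417 = 7093
transaction 19: 7093 + 417 = 7510
transaction 20: 7510 + 417 = 7927
transaction 21: 7927 + 417 = 8344
transaction 22: 8344 + 417 = 8761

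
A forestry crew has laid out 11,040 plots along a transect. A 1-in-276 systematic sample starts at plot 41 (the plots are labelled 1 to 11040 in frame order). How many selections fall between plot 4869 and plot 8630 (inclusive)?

k = 276
First selection ≥ 4869: 41 + ⌈(4869−41)/276⌉·276 = 41 + 18×276 = 5009
Last selection ≤ 8630: 41 + ⌊(8630−41)/276⌋·276 = 41 + 31×276 = 8597
Count = 31 − 18 + 1 = 14

14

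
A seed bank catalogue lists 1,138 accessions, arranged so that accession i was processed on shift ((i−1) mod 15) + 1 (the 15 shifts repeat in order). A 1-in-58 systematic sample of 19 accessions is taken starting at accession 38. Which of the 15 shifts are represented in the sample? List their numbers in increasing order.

Consecutive selections differ by k = 58, so their shift numbers differ by 58 mod 15 = 13.
gcd(58, 15) = 1, so the sample visits 15/1 = 15 distinct residues mod 15.
Start 38 is shift 8; the shifts hit are 1, 2, 3, 4, 5, 6, 7, 8, 9, 10, 11, 12, 13, 14, 15.

1, 2, 3, 4, 5, 6, 7, 8, 9, 10, 11, 12, 13, 14, 15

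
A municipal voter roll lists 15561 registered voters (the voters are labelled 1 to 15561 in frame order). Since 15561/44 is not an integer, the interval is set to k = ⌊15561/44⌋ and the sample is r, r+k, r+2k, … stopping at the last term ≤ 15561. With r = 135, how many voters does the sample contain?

k = ⌊15561/44⌋ = 353
Achieved size = ⌊(15561 − 135)/353⌋ + 1 = ⌊15426/353⌋ + 1 = 43 + 1 = 44
(last selection: 135 + 43×353 = 15314 ≤ 15561; next would be 15667 > 15561)

44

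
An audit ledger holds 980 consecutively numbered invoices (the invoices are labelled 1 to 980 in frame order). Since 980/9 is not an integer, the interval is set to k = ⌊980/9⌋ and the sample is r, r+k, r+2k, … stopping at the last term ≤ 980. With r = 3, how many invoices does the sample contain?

10

k = ⌊980/9⌋ = 108
Achieved size = ⌊(980 − 3)/108⌋ + 1 = ⌊977/108⌋ + 1 = 9 + 1 = 10
(last selection: 3 + 9×108 = 975 ≤ 980; next would be 1083 > 980)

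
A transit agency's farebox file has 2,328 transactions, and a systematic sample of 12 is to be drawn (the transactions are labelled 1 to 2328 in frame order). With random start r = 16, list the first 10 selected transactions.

16, 210, 404, 598, 792, 986, 1180, 1374, 1568, 1762

k = N/n = 2328/12 = 194
transaction 1: 16
transaction 2: 16 + 194 = 210
transaction 3: 210 + 194 = 404
transaction 4: 404 + 194 = 598
transaction 5: 598 + 194 = 792
transaction 6: 792 + 194 = 986
transaction 7: 986 + 194 = 1180
transaction 8: 1180 + 194 = 1374
transaction 9: 1374 + 194 = 1568
transaction 10: 1568 + 194 = 1762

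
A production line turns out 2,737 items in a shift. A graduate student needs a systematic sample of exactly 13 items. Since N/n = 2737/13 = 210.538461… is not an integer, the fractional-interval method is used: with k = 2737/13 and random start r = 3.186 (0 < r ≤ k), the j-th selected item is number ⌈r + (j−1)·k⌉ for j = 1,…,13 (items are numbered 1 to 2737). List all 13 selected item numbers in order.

j=1: r + 0k = 3.186 → ⌈·⌉ = 4
j=2: r + 1k = 213.724461… → ⌈·⌉ = 214
j=3: r + 2k = 424.262923… → ⌈·⌉ = 425
j=4: r + 3k = 634.801384… → ⌈·⌉ = 635
j=5: r + 4k = 845.339846… → ⌈·⌉ = 846
j=6: r + 5k = 1055.878307… → ⌈·⌉ = 1056
j=7: r + 6k = 1266.416769… → ⌈·⌉ = 1267
j=8: r + 7k = 1476.955230… → ⌈·⌉ = 1477
j=9: r + 8k = 1687.493692… → ⌈·⌉ = 1688
j=10: r + 9k = 1898.032153… → ⌈·⌉ = 1899
j=11: r + 10k = 2108.570615… → ⌈·⌉ = 2109
j=12: r + 11k = 2319.109076… → ⌈·⌉ = 2320
j=13: r + 12k = 2529.647538… → ⌈·⌉ = 2530

4, 214, 425, 635, 846, 1056, 1267, 1477, 1688, 1899, 2109, 2320, 2530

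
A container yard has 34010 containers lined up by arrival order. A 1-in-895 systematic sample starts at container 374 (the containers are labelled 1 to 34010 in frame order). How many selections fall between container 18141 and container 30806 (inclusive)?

15

k = 895
First selection ≥ 18141: 374 + ⌈(18141−374)/895⌉·895 = 374 + 20×895 = 18274
Last selection ≤ 30806: 374 + ⌊(30806−374)/895⌋·895 = 374 + 34×895 = 30804
Count = 34 − 20 + 1 = 15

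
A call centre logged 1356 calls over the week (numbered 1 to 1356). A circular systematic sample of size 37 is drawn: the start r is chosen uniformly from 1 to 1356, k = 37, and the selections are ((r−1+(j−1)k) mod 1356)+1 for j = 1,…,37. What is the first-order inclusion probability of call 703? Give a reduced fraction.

37/1356

For each position j, as r ranges over 1…1356 the j-th selection hits every call exactly once, so call 703 is selected for exactly 37 of the 1356 starts.
Inclusion probability = 37/1356.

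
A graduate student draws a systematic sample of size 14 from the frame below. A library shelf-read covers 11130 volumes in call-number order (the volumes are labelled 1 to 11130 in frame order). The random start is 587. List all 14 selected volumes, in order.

587, 1382, 2177, 2972, 3767, 4562, 5357, 6152, 6947, 7742, 8537, 9332, 10127, 10922

k = N/n = 11130/14 = 795
volume 1: 587
volume 2: 587 + 795 = 1382
volume 3: 1382 + 795 = 2177
volume 4: 2177 + 795 = 2972
volume 5: 2972 + 795 = 3767
volume 6: 3767 + 795 = 4562
volume 7: 4562 + 795 = 5357
volume 8: 5357 + 795 = 6152
volume 9: 6152 + 795 = 6947
volume 10: 6947 + 795 = 7742
volume 11: 7742 + 795 = 8537
volume 12: 8537 + 795 = 9332
volume 13: 9332 + 795 = 10127
volume 14: 10127 + 795 = 10922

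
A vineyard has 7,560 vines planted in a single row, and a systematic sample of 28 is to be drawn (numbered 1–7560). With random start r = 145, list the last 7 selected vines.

k = N/n = 7560/28 = 270
22nd selection = 145 + 21×270 = 5815
23rd: 5815 + 270 = 6085
24th: 6085 + 270 = 6355
25th: 6355 + 270 = 6625
26th: 6625 + 270 = 6895
27th: 6895 + 270 = 7165
28th: 7165 + 270 = 7435

5815, 6085, 6355, 6625, 6895, 7165, 7435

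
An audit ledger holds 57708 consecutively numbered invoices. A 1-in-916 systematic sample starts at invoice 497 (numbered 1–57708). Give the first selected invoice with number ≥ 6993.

7825

k = 916
Steps past start: ⌈(6993 − 497)/916⌉ = ⌈6496/916⌉ = 8
Selected invoice: 497 + 8×916 = 7825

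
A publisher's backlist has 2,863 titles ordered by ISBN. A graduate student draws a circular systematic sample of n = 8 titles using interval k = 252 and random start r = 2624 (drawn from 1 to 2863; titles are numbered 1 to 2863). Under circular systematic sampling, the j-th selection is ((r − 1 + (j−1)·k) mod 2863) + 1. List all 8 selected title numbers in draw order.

Selection 1: 2624
Selection 2: 2624 + 252 = 2876 → 2876 − 2863 = 13
Selection 3: 13 + 252 = 265
Selection 4: 265 + 252 = 517
Selection 5: 517 + 252 = 769
Selection 6: 769 + 252 = 1021
Selection 7: 1021 + 252 = 1273
Selection 8: 1273 + 252 = 1525

2624, 13, 265, 517, 769, 1021, 1273, 1525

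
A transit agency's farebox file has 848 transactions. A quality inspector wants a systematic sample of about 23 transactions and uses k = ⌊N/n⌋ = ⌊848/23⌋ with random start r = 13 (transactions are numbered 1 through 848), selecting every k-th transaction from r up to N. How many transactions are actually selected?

k = ⌊848/23⌋ = 36
Achieved size = ⌊(848 − 13)/36⌋ + 1 = ⌊835/36⌋ + 1 = 23 + 1 = 24
(last selection: 13 + 23×36 = 841 ≤ 848; next would be 877 > 848)

24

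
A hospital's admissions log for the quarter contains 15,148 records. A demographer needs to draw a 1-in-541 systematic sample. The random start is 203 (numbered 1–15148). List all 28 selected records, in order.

203, 744, 1285, 1826, 2367, 2908, 3449, 3990, 4531, 5072, 5613, 6154, 6695, 7236, 7777, 8318, 8859, 9400, 9941, 10482, 11023, 11564, 12105, 12646, 13187, 13728, 14269, 14810

record 1: 203
record 2: 203 + 541 = 744
record 3: 744 + 541 = 1285
record 4: 1285 + 541 = 1826
record 5: 1826 + 541 = 2367
record 6: 2367 + 541 = 2908
record 7: 2908 + 541 = 3449
record 8: 3449 + 541 = 3990
record 9: 3990 + 541 = 4531
record 10: 4531 + 541 = 5072
record 11: 5072 + 541 = 5613
record 12: 5613 + 541 = 6154
record 13: 6154 + 541 = 6695
record 14: 6695 + 541 = 7236
record 15: 7236 + 541 = 7777
record 16: 7777 + 541 = 8318
record 17: 8318 + 541 = 8859
record 18: 8859 + 541 = 9400
record 19: 9400 + 541 = 9941
record 20: 9941 + 541 = 10482
record 21: 10482 + 541 = 11023
record 22: 11023 + 541 = 11564
record 23: 11564 + 541 = 12105
record 24: 12105 + 541 = 12646
record 25: 12646 + 541 = 13187
record 26: 13187 + 541 = 13728
record 27: 13728 + 541 = 14269
record 28: 14269 + 541 = 14810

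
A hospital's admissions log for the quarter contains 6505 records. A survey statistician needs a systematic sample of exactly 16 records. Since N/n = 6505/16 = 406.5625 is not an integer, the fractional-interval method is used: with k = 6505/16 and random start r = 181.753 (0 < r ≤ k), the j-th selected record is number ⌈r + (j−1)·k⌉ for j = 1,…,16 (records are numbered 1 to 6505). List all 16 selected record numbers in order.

j=1: r + 0k = 181.753 → ⌈·⌉ = 182
j=2: r + 1k = 588.3155 → ⌈·⌉ = 589
j=3: r + 2k = 994.878 → ⌈·⌉ = 995
j=4: r + 3k = 1401.4405 → ⌈·⌉ = 1402
j=5: r + 4k = 1808.003 → ⌈·⌉ = 1809
j=6: r + 5k = 2214.5655 → ⌈·⌉ = 2215
j=7: r + 6k = 2621.128 → ⌈·⌉ = 2622
j=8: r + 7k = 3027.6905 → ⌈·⌉ = 3028
j=9: r + 8k = 3434.253 → ⌈·⌉ = 3435
j=10: r + 9k = 3840.8155 → ⌈·⌉ = 3841
j=11: r + 10k = 4247.378 → ⌈·⌉ = 4248
j=12: r + 11k = 4653.9405 → ⌈·⌉ = 4654
j=13: r + 12k = 5060.503 → ⌈·⌉ = 5061
j=14: r + 13k = 5467.0655 → ⌈·⌉ = 5468
j=15: r + 14k = 5873.628 → ⌈·⌉ = 5874
j=16: r + 15k = 6280.1905 → ⌈·⌉ = 6281

182, 589, 995, 1402, 1809, 2215, 2622, 3028, 3435, 3841, 4248, 4654, 5061, 5468, 5874, 6281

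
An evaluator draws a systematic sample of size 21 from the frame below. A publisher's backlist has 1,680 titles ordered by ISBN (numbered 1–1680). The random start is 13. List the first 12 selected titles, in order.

k = N/n = 1680/21 = 80
title 1: 13
title 2: 13 + 80 = 93
title 3: 93 + 80 = 173
title 4: 173 + 80 = 253
title 5: 253 + 80 = 333
title 6: 333 + 80 = 413
title 7: 413 + 80 = 493
title 8: 493 + 80 = 573
title 9: 573 + 80 = 653
title 10: 653 + 80 = 733
title 11: 733 + 80 = 813
title 12: 813 + 80 = 893

13, 93, 173, 253, 333, 413, 493, 573, 653, 733, 813, 893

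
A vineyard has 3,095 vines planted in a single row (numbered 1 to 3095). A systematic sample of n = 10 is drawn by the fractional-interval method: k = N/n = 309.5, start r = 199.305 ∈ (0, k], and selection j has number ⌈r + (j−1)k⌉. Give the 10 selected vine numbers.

200, 509, 819, 1128, 1438, 1747, 2057, 2366, 2676, 2985

j=1: r + 0k = 199.305 → ⌈·⌉ = 200
j=2: r + 1k = 508.805 → ⌈·⌉ = 509
j=3: r + 2k = 818.305 → ⌈·⌉ = 819
j=4: r + 3k = 1127.805 → ⌈·⌉ = 1128
j=5: r + 4k = 1437.305 → ⌈·⌉ = 1438
j=6: r + 5k = 1746.805 → ⌈·⌉ = 1747
j=7: r + 6k = 2056.305 → ⌈·⌉ = 2057
j=8: r + 7k = 2365.805 → ⌈·⌉ = 2366
j=9: r + 8k = 2675.305 → ⌈·⌉ = 2676
j=10: r + 9k = 2984.805 → ⌈·⌉ = 2985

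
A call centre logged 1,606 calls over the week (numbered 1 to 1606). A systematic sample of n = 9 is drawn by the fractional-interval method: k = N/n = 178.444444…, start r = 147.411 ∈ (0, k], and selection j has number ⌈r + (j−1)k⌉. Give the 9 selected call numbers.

148, 326, 505, 683, 862, 1040, 1219, 1397, 1575

j=1: r + 0k = 147.411 → ⌈·⌉ = 148
j=2: r + 1k = 325.855444… → ⌈·⌉ = 326
j=3: r + 2k = 504.299888… → ⌈·⌉ = 505
j=4: r + 3k = 682.744333… → ⌈·⌉ = 683
j=5: r + 4k = 861.188777… → ⌈·⌉ = 862
j=6: r + 5k = 1039.633222… → ⌈·⌉ = 1040
j=7: r + 6k = 1218.077666… → ⌈·⌉ = 1219
j=8: r + 7k = 1396.522111… → ⌈·⌉ = 1397
j=9: r + 8k = 1574.966555… → ⌈·⌉ = 1575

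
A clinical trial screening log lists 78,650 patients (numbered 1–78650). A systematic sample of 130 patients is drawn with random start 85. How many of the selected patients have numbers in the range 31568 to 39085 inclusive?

k = 78650/130 = 605
First selection ≥ 31568: 85 + ⌈(31568−85)/605⌉·605 = 85 + 53×605 = 32150
Last selection ≤ 39085: 85 + ⌊(39085−85)/605⌋·605 = 85 + 64×605 = 38805
Count = 64 − 53 + 1 = 12

12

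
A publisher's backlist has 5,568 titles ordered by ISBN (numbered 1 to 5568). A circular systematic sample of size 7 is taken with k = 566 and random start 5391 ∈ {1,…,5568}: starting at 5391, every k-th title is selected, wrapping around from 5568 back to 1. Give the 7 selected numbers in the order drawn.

5391, 389, 955, 1521, 2087, 2653, 3219

Selection 1: 5391
Selection 2: 5391 + 566 = 5957 → 5957 − 5568 = 389
Selection 3: 389 + 566 = 955
Selection 4: 955 + 566 = 1521
Selection 5: 1521 + 566 = 2087
Selection 6: 2087 + 566 = 2653
Selection 7: 2653 + 566 = 3219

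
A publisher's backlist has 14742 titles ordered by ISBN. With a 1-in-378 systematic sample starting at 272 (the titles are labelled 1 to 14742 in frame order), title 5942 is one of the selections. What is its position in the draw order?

16

k = 378
position = (5942 − 272)/378 + 1 = 5670/378 + 1 = 15 + 1 = 16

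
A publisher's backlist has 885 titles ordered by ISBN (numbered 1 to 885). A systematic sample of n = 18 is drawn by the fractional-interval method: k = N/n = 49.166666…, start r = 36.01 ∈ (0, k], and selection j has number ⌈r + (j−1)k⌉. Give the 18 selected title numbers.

j=1: r + 0k = 36.01 → ⌈·⌉ = 37
j=2: r + 1k = 85.176666… → ⌈·⌉ = 86
j=3: r + 2k = 134.343333… → ⌈·⌉ = 135
j=4: r + 3k = 183.51 → ⌈·⌉ = 184
j=5: r + 4k = 232.676666… → ⌈·⌉ = 233
j=6: r + 5k = 281.843333… → ⌈·⌉ = 282
j=7: r + 6k = 331.01 → ⌈·⌉ = 332
j=8: r + 7k = 380.176666… → ⌈·⌉ = 381
j=9: r + 8k = 429.343333… → ⌈·⌉ = 430
j=10: r + 9k = 478.51 → ⌈·⌉ = 479
j=11: r + 10k = 527.676666… → ⌈·⌉ = 528
j=12: r + 11k = 576.843333… → ⌈·⌉ = 577
j=13: r + 12k = 626.01 → ⌈·⌉ = 627
j=14: r + 13k = 675.176666… → ⌈·⌉ = 676
j=15: r + 14k = 724.343333… → ⌈·⌉ = 725
j=16: r + 15k = 773.51 → ⌈·⌉ = 774
j=17: r + 16k = 822.676666… → ⌈·⌉ = 823
j=18: r + 17k = 871.843333… → ⌈·⌉ = 872

37, 86, 135, 184, 233, 282, 332, 381, 430, 479, 528, 577, 627, 676, 725, 774, 823, 872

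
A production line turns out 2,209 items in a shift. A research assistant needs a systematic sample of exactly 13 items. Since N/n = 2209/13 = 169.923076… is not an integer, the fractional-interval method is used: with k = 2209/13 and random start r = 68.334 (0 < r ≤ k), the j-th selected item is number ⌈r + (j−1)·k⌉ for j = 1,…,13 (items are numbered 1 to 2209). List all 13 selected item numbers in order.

j=1: r + 0k = 68.334 → ⌈·⌉ = 69
j=2: r + 1k = 238.257076… → ⌈·⌉ = 239
j=3: r + 2k = 408.180153… → ⌈·⌉ = 409
j=4: r + 3k = 578.103230… → ⌈·⌉ = 579
j=5: r + 4k = 748.026307… → ⌈·⌉ = 749
j=6: r + 5k = 917.949384… → ⌈·⌉ = 918
j=7: r + 6k = 1087.872461… → ⌈·⌉ = 1088
j=8: r + 7k = 1257.795538… → ⌈·⌉ = 1258
j=9: r + 8k = 1427.718615… → ⌈·⌉ = 1428
j=10: r + 9k = 1597.641692… → ⌈·⌉ = 1598
j=11: r + 10k = 1767.564769… → ⌈·⌉ = 1768
j=12: r + 11k = 1937.487846… → ⌈·⌉ = 1938
j=13: r + 12k = 2107.410923… → ⌈·⌉ = 2108

69, 239, 409, 579, 749, 918, 1088, 1258, 1428, 1598, 1768, 1938, 2108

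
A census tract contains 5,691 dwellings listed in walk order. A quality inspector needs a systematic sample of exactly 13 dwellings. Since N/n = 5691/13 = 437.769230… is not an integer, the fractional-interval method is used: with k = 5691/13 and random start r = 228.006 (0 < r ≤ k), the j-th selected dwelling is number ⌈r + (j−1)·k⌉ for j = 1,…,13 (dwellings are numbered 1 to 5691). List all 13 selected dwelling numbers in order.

j=1: r + 0k = 228.006 → ⌈·⌉ = 229
j=2: r + 1k = 665.775230… → ⌈·⌉ = 666
j=3: r + 2k = 1103.544461… → ⌈·⌉ = 1104
j=4: r + 3k = 1541.313692… → ⌈·⌉ = 1542
j=5: r + 4k = 1979.082923… → ⌈·⌉ = 1980
j=6: r + 5k = 2416.852153… → ⌈·⌉ = 2417
j=7: r + 6k = 2854.621384… → ⌈·⌉ = 2855
j=8: r + 7k = 3292.390615… → ⌈·⌉ = 3293
j=9: r + 8k = 3730.159846… → ⌈·⌉ = 3731
j=10: r + 9k = 4167.929076… → ⌈·⌉ = 4168
j=11: r + 10k = 4605.698307… → ⌈·⌉ = 4606
j=12: r + 11k = 5043.467538… → ⌈·⌉ = 5044
j=13: r + 12k = 5481.236769… → ⌈·⌉ = 5482

229, 666, 1104, 1542, 1980, 2417, 2855, 3293, 3731, 4168, 4606, 5044, 5482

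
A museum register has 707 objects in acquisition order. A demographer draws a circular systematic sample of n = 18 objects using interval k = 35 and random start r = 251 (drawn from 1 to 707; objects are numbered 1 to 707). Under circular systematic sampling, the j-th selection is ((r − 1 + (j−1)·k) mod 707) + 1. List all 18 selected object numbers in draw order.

251, 286, 321, 356, 391, 426, 461, 496, 531, 566, 601, 636, 671, 706, 34, 69, 104, 139

Selection 1: 251
Selection 2: 251 + 35 = 286
Selection 3: 286 + 35 = 321
Selection 4: 321 + 35 = 356
Selection 5: 356 + 35 = 391
Selection 6: 391 + 35 = 426
Selection 7: 426 + 35 = 461
Selection 8: 461 + 35 = 496
Selection 9: 496 + 35 = 531
Selection 10: 531 + 35 = 566
Selection 11: 566 + 35 = 601
Selection 12: 601 + 35 = 636
Selection 13: 636 + 35 = 671
Selection 14: 671 + 35 = 706
Selection 15: 706 + 35 = 741 → 741 − 707 = 34
Selection 16: 34 + 35 = 69
Selection 17: 69 + 35 = 104
Selection 18: 104 + 35 = 139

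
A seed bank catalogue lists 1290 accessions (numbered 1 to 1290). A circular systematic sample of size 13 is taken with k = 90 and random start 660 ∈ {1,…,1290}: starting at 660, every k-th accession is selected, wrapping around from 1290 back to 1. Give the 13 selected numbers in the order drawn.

660, 750, 840, 930, 1020, 1110, 1200, 1290, 90, 180, 270, 360, 450

Selection 1: 660
Selection 2: 660 + 90 = 750
Selection 3: 750 + 90 = 840
Selection 4: 840 + 90 = 930
Selection 5: 930 + 90 = 1020
Selection 6: 1020 + 90 = 1110
Selection 7: 1110 + 90 = 1200
Selection 8: 1200 + 90 = 1290
Selection 9: 1290 + 90 = 1380 → 1380 − 1290 = 90
Selection 10: 90 + 90 = 180
Selection 11: 180 + 90 = 270
Selection 12: 270 + 90 = 360
Selection 13: 360 + 90 = 450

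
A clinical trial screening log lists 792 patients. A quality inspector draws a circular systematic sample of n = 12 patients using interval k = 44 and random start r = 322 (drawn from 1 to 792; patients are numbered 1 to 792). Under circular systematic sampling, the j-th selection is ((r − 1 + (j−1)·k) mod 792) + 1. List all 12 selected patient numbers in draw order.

Selection 1: 322
Selection 2: 322 + 44 = 366
Selection 3: 366 + 44 = 410
Selection 4: 410 + 44 = 454
Selection 5: 454 + 44 = 498
Selection 6: 498 + 44 = 542
Selection 7: 542 + 44 = 586
Selection 8: 586 + 44 = 630
Selection 9: 630 + 44 = 674
Selection 10: 674 + 44 = 718
Selection 11: 718 + 44 = 762
Selection 12: 762 + 44 = 806 → 806 − 792 = 14

322, 366, 410, 454, 498, 542, 586, 630, 674, 718, 762, 14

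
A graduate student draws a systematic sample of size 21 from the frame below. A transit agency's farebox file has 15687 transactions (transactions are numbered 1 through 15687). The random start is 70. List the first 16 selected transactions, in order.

k = N/n = 15687/21 = 747
transaction 1: 70
transaction 2: 70 + 747 = 817
transaction 3: 817 + 747 = 1564
transaction 4: 1564 + 747 = 2311
transaction 5: 2311 + 747 = 3058
transaction 6: 3058 + 747 = 3805
transaction 7: 3805 + 747 = 4552
transaction 8: 4552 + 747 = 5299
transaction 9: 5299 + 747 = 6046
transaction 10: 6046 + 747 = 6793
transaction 11: 6793 + 747 = 7540
transaction 12: 7540 + 747 = 8287
transaction 13: 8287 + 747 = 9034
transaction 14: 9034 + 747 = 9781
transaction 15: 9781 + 747 = 10528
transaction 16: 10528 + 747 = 11275

70, 817, 1564, 2311, 3058, 3805, 4552, 5299, 6046, 6793, 7540, 8287, 9034, 9781, 10528, 11275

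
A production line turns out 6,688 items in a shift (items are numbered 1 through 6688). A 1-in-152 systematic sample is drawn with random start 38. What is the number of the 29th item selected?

k = 152
29th selection = r + (29−1)·k = 38 + 28×152 = 38 + 4256 = 4294

4294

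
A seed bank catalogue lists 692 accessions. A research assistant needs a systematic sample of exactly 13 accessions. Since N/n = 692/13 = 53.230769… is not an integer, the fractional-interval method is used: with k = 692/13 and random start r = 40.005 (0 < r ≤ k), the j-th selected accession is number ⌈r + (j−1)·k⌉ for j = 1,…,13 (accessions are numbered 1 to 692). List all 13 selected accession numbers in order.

41, 94, 147, 200, 253, 307, 360, 413, 466, 520, 573, 626, 679

j=1: r + 0k = 40.005 → ⌈·⌉ = 41
j=2: r + 1k = 93.235769… → ⌈·⌉ = 94
j=3: r + 2k = 146.466538… → ⌈·⌉ = 147
j=4: r + 3k = 199.697307… → ⌈·⌉ = 200
j=5: r + 4k = 252.928076… → ⌈·⌉ = 253
j=6: r + 5k = 306.158846… → ⌈·⌉ = 307
j=7: r + 6k = 359.389615… → ⌈·⌉ = 360
j=8: r + 7k = 412.620384… → ⌈·⌉ = 413
j=9: r + 8k = 465.851153… → ⌈·⌉ = 466
j=10: r + 9k = 519.081923… → ⌈·⌉ = 520
j=11: r + 10k = 572.312692… → ⌈·⌉ = 573
j=12: r + 11k = 625.543461… → ⌈·⌉ = 626
j=13: r + 12k = 678.774230… → ⌈·⌉ = 679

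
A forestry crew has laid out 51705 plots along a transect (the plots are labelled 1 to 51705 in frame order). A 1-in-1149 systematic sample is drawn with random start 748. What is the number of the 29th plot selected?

k = 1149
29th selection = r + (29−1)·k = 748 + 28×1149 = 748 + 32172 = 32920

32920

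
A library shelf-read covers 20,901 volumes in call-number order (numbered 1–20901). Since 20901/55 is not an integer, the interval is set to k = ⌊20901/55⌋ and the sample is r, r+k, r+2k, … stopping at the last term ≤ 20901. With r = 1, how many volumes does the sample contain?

k = ⌊20901/55⌋ = 380
Achieved size = ⌊(20901 − 1)/380⌋ + 1 = ⌊20900/380⌋ + 1 = 55 + 1 = 56
(last selection: 1 + 55×380 = 20901 ≤ 20901; next would be 21281 > 20901)

56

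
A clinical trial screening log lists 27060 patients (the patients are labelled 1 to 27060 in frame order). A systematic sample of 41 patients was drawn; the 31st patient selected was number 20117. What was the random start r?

317

k = 27060/41 = 660
r = 20117 − (31−1)×660 = 20117 − 19800 = 317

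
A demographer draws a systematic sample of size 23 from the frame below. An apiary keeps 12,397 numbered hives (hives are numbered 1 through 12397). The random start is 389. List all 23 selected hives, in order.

389, 928, 1467, 2006, 2545, 3084, 3623, 4162, 4701, 5240, 5779, 6318, 6857, 7396, 7935, 8474, 9013, 9552, 10091, 10630, 11169, 11708, 12247

k = N/n = 12397/23 = 539
hive 1: 389
hive 2: 389 + 539 = 928
hive 3: 928 + 539 = 1467
hive 4: 1467 + 539 = 2006
hive 5: 2006 + 539 = 2545
hive 6: 2545 + 539 = 3084
hive 7: 3084 + 539 = 3623
hive 8: 3623 + 539 = 4162
hive 9: 4162 + 539 = 4701
hive 10: 4701 + 539 = 5240
hive 11: 5240 + 539 = 5779
hive 12: 5779 + 539 = 6318
hive 13: 6318 + 539 = 6857
hive 14: 6857 + 539 = 7396
hive 15: 7396 + 539 = 7935
hive 16: 7935 + 539 = 8474
hive 17: 8474 + 539 = 9013
hive 18: 9013 + 539 = 9552
hive 19: 9552 + 539 = 10091
hive 20: 10091 + 539 = 10630
hive 21: 10630 + 539 = 11169
hive 22: 11169 + 539 = 11708
hive 23: 11708 + 539 = 12247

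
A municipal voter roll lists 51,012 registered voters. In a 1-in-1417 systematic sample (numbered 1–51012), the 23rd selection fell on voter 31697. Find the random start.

k = 1417
r = 31697 − (23−1)×1417 = 31697 − 31174 = 523

523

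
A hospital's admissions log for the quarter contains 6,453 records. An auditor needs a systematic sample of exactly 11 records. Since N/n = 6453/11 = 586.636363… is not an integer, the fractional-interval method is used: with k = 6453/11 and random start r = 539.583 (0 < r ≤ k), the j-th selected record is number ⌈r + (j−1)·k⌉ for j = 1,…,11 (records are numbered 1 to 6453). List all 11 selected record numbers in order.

j=1: r + 0k = 539.583 → ⌈·⌉ = 540
j=2: r + 1k = 1126.219363… → ⌈·⌉ = 1127
j=3: r + 2k = 1712.855727… → ⌈·⌉ = 1713
j=4: r + 3k = 2299.492090… → ⌈·⌉ = 2300
j=5: r + 4k = 2886.128454… → ⌈·⌉ = 2887
j=6: r + 5k = 3472.764818… → ⌈·⌉ = 3473
j=7: r + 6k = 4059.401181… → ⌈·⌉ = 4060
j=8: r + 7k = 4646.037545… → ⌈·⌉ = 4647
j=9: r + 8k = 5232.673909… → ⌈·⌉ = 5233
j=10: r + 9k = 5819.310272… → ⌈·⌉ = 5820
j=11: r + 10k = 6405.946636… → ⌈·⌉ = 6406

540, 1127, 1713, 2300, 2887, 3473, 4060, 4647, 5233, 5820, 6406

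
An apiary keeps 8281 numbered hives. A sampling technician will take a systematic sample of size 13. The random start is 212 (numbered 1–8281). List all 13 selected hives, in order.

212, 849, 1486, 2123, 2760, 3397, 4034, 4671, 5308, 5945, 6582, 7219, 7856

k = N/n = 8281/13 = 637
hive 1: 212
hive 2: 212 + 637 = 849
hive 3: 849 + 637 = 1486
hive 4: 1486 + 637 = 2123
hive 5: 2123 + 637 = 2760
hive 6: 2760 + 637 = 3397
hive 7: 3397 + 637 = 4034
hive 8: 4034 + 637 = 4671
hive 9: 4671 + 637 = 5308
hive 10: 5308 + 637 = 5945
hive 11: 5945 + 637 = 6582
hive 12: 6582 + 637 = 7219
hive 13: 7219 + 637 = 7856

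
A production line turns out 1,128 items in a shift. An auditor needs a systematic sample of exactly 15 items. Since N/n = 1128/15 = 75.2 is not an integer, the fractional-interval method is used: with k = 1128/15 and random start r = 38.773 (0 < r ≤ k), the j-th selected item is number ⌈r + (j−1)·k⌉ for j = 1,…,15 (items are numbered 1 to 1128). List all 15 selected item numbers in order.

j=1: r + 0k = 38.773 → ⌈·⌉ = 39
j=2: r + 1k = 113.973 → ⌈·⌉ = 114
j=3: r + 2k = 189.173 → ⌈·⌉ = 190
j=4: r + 3k = 264.373 → ⌈·⌉ = 265
j=5: r + 4k = 339.573 → ⌈·⌉ = 340
j=6: r + 5k = 414.773 → ⌈·⌉ = 415
j=7: r + 6k = 489.973 → ⌈·⌉ = 490
j=8: r + 7k = 565.173 → ⌈·⌉ = 566
j=9: r + 8k = 640.373 → ⌈·⌉ = 641
j=10: r + 9k = 715.573 → ⌈·⌉ = 716
j=11: r + 10k = 790.773 → ⌈·⌉ = 791
j=12: r + 11k = 865.973 → ⌈·⌉ = 866
j=13: r + 12k = 941.173 → ⌈·⌉ = 942
j=14: r + 13k = 1016.373 → ⌈·⌉ = 1017
j=15: r + 14k = 1091.573 → ⌈·⌉ = 1092

39, 114, 190, 265, 340, 415, 490, 566, 641, 716, 791, 866, 942, 1017, 1092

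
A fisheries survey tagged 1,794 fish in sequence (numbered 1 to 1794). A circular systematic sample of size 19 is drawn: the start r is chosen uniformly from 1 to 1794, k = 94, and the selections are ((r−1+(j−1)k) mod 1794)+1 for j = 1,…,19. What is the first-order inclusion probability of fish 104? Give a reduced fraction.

For each position j, as r ranges over 1…1794 the j-th selection hits every fish exactly once, so fish 104 is selected for exactly 19 of the 1794 starts.
Inclusion probability = 19/1794.

19/1794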